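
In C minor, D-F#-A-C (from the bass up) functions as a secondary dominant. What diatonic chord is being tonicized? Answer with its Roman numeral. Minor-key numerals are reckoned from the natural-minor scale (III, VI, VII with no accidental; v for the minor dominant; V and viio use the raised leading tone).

The chord is a dominant seventh chord on D.
A dominant resolves down a perfect fifth: D → G. In C minor, G is scale degree 5, i.e. V.

V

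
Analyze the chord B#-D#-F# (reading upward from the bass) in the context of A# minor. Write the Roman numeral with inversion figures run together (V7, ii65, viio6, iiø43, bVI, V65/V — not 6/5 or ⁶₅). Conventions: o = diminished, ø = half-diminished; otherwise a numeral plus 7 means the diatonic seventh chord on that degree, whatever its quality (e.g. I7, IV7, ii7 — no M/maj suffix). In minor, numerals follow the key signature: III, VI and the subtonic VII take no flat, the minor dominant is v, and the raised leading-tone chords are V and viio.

iio

The pitches B#-D#-F# form a diminished triad rooted on B#.
B# is scale degree 2 in A# minor, and a diminished triad on that degree is written iio.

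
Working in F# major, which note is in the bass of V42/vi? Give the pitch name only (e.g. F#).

G#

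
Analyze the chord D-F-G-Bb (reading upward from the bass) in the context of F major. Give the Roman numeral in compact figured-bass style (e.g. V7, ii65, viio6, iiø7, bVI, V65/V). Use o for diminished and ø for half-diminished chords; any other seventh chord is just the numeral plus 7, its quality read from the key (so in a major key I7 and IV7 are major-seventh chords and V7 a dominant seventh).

ii43

The pitches G-Bb-D-F form a minor seventh chord rooted on G.
G is scale degree 2 in F major, and a minor seventh chord on that degree is written ii7.
With D in the bass the chord is in second inversion, so the figured bass is 43.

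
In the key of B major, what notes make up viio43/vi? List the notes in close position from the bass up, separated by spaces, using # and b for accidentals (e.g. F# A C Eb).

The slash marks an applied leading-tone chord: viio of vi. In B major, vi is G#, so the leading tone to it is F##, a half step below.
Building a fully diminished seventh chord on F## gives F##-A#-C#-E.
The figured bass 43 indicates second inversion, placing the fifth (C#) in the bass: C#-E-F##-A#.

C# E F## A#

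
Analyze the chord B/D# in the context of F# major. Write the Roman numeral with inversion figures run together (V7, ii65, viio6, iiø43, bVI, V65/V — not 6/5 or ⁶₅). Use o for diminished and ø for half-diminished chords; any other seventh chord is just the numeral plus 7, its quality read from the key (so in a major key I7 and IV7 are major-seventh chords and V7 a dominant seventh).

IV6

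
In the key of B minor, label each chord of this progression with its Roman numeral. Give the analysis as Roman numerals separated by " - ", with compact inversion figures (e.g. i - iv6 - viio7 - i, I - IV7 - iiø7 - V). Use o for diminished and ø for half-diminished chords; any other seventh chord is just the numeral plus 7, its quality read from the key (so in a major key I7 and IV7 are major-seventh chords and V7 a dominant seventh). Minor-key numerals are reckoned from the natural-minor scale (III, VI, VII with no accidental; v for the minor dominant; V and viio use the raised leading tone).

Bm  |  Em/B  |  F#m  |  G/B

i - iv64 - v - VI6

Bm has root B, degree 1 in B minor, so i.
Em/B has root E, degree 4 in B minor, so iv64.
F#m has root F#, degree 5 in B minor, so v.
G/B: major triad on G = scale degree 6 → VI6.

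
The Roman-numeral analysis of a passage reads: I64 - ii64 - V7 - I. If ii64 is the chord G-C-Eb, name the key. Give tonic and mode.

The chord Cm/G is a minor triad rooted on C; its label is ii64.
Counting down one scale step from C places the tonic on Bb; a minor triad on degree 2 is diatonic only in major.

Bb major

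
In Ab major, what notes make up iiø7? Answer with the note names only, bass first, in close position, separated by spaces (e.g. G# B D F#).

Bb Db Fb Ab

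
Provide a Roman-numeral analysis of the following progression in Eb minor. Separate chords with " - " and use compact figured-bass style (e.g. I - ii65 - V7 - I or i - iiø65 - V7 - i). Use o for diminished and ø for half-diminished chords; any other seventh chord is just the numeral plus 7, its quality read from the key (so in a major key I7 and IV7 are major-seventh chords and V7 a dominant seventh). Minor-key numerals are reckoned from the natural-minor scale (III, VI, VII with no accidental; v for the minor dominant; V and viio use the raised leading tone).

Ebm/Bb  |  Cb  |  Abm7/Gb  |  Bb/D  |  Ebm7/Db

i64 - VI - iv42 - V6 - i42

Ebm/Bb has root Eb, degree 1 in Eb minor, so i64.
Cb has root Cb, degree 6 in Eb minor, so VI.
Abm7/Gb has root Ab, degree 4 in Eb minor, so iv42.
Bb/D: major triad on Bb = scale degree 5 → V6.
Ebm7/Db has root Eb, degree 1 in Eb minor, so i42.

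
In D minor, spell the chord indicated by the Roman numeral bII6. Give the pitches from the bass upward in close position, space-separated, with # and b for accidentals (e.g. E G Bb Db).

G Bb Eb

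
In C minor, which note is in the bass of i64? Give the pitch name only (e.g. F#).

G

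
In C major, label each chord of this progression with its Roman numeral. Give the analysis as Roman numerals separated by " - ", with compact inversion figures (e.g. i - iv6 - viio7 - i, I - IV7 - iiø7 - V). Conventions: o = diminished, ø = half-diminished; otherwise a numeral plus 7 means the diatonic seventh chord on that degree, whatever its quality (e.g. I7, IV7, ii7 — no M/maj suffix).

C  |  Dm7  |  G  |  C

C: major triad on C = scale degree 1 → I.
Dm7: minor seventh chord on D = scale degree 2 → ii7.
G has root G, degree 5 in C major, so V.
C: major triad on C = scale degree 1 → I.

I - ii7 - V - I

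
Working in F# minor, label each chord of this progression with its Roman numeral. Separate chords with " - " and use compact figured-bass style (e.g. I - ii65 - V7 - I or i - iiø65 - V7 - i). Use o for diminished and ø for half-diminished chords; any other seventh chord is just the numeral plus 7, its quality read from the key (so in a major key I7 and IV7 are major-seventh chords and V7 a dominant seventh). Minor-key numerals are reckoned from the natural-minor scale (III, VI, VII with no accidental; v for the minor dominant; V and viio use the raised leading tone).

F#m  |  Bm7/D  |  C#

F#m has root F#, degree 1 in F# minor, so i.
Bm7/D: minor seventh chord on B = scale degree 4 → iv65.
C#: root C# is the dominant; major triad there is V.

i - iv65 - V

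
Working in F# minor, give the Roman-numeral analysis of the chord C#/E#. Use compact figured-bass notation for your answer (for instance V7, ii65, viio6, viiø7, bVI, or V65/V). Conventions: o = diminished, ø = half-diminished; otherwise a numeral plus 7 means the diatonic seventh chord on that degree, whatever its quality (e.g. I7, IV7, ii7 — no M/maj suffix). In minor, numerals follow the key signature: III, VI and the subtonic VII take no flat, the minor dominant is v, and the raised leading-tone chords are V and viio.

V6

The pitches C#-E#-G# form a major triad rooted on C#.
C# is scale degree 5 in F# minor, and a major triad on that degree is written V.
With E# in the bass the chord is in first inversion, so the figured bass is 6.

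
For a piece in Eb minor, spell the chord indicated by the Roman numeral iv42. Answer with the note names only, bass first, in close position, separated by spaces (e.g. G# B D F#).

In Eb minor, the subdominant is Ab, and the diatonic chord built there is a minor seventh chord.
Stacking thirds from Ab gives Ab-Cb-Eb-Gb.
The figured bass 42 indicates third inversion, placing the seventh (Gb) in the bass: Gb-Ab-Cb-Eb.

Gb Ab Cb Eb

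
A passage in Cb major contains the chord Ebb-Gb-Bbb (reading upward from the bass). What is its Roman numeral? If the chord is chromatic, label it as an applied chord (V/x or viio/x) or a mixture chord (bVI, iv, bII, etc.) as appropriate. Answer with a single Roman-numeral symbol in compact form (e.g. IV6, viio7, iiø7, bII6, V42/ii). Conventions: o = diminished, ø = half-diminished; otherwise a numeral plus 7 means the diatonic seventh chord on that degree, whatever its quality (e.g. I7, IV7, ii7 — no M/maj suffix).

bIII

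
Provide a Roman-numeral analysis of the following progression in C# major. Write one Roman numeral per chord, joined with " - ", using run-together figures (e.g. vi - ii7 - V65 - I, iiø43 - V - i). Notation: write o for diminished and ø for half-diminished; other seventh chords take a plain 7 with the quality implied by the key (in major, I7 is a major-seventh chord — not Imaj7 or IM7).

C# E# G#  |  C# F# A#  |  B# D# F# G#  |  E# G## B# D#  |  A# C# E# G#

I - IV64 - V65 - V7/vi - vi7

C#-E#-G#: major triad on C# = scale degree 1 → I.
C#-F#-A# has root F#, degree 4 in C# major, so IV64.
B#-D#-F#-G#: dominant seventh chord on G# = scale degree 5 → V65.
E#-G##-B#-D#: a dominant seventh chord on E#, the applied dominant of vi → V7/vi.
A#-C#-E#-G#: root A# is the submediant; minor seventh chord there is vi7.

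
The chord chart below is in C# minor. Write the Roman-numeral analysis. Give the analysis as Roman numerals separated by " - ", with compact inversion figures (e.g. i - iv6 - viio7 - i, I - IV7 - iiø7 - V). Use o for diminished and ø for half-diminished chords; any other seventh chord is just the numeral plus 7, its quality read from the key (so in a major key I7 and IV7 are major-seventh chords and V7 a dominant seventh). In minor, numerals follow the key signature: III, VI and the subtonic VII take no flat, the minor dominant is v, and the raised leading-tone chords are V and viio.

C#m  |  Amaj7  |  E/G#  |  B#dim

i - VI7 - III6 - viio

C#m has root C#, degree 1 in C# minor, so i.
Amaj7: major seventh chord on A = scale degree 6 → VI7.
E/G#: root E is the mediant; major triad there is III6.
B#dim: root B# is the leading tone; diminished triad there is viio.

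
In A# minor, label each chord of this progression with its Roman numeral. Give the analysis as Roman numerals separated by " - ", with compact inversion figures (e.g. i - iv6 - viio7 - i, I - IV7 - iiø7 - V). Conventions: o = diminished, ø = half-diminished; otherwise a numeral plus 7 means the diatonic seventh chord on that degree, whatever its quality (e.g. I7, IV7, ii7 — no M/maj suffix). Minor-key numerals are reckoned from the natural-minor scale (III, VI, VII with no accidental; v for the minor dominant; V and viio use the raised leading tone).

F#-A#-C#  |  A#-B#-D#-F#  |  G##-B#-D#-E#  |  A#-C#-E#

VI - iiø42 - V65 - i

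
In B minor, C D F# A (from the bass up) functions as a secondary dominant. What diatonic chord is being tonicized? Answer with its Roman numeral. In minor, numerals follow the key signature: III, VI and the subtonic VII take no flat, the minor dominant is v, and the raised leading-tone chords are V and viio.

VI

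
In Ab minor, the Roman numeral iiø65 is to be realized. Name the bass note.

Db

iiø in Ab minor has root Bb; the chord is Bb-Db-Fb-Ab.
The figure 65 means first inversion — the third is in the bass.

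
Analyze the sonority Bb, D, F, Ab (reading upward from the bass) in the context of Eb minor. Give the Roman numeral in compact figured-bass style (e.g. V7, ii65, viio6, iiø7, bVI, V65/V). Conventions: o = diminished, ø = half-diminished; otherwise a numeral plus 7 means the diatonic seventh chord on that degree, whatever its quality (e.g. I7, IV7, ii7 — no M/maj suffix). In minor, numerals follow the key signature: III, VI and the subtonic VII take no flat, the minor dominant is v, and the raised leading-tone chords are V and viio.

V7

The pitches Bb-D-F-Ab form a dominant seventh chord rooted on Bb.
Bb is scale degree 5 in Eb minor, and a dominant seventh chord on that degree is written V7.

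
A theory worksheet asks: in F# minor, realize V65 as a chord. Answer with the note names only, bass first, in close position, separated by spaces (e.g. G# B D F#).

In F# minor, the fifth degree is C#. The dominant is major (leading tone raised), so V is a dominant seventh chord.
That chord is spelled C#-E#-G#-B.
The figured bass 65 indicates first inversion, placing the third (E#) in the bass: E#-G#-B-C#.

E# G# B C#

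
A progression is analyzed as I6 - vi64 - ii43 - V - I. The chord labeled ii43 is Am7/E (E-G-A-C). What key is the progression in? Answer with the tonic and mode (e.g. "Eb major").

ii43 is given as E-G-A-C — a minor seventh chord with root A.
Counting down one scale step from A places the tonic on G; a minor seventh chord on degree 2 is diatonic only in major.

G major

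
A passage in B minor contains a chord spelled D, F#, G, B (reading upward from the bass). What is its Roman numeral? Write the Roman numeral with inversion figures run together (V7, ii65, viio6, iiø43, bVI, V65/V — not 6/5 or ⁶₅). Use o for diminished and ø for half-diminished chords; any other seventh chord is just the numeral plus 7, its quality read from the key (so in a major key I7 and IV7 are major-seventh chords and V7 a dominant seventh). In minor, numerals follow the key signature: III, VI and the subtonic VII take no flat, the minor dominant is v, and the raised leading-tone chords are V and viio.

Stacked in thirds the chord is G-B-D-F#: a major seventh chord on G.
G is scale degree 6 in B minor, and a major seventh chord on that degree is written VI7.
With D in the bass the chord is in second inversion, so the figured bass is 43.

VI43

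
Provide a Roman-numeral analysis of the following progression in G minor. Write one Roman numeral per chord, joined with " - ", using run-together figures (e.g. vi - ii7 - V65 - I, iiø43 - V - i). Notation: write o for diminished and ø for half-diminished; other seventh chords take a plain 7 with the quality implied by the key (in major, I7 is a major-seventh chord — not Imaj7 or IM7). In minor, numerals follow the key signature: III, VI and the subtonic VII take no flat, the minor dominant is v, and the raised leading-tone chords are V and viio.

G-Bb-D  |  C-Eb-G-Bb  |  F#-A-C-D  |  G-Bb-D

i - iv7 - V65 - i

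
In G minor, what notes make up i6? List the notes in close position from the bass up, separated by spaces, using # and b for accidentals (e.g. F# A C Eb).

Bb D G

In G minor, the first degree is G, and the diatonic chord built there is a minor triad.
That chord is spelled G-Bb-D.
The figured bass 6 indicates first inversion, placing the third (Bb) in the bass: Bb-D-G.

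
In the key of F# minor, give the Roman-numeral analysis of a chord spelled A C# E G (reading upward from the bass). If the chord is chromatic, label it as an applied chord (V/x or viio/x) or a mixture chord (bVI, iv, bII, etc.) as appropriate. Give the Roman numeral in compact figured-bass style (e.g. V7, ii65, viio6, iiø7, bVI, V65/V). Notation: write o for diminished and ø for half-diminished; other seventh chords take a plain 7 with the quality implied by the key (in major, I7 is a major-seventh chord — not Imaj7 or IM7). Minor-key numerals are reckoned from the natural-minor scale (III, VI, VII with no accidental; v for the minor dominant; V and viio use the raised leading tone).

Stacked in thirds the chord is A-C#-E-G: a dominant seventh chord on A.
A is not a diatonic chord root with this quality in F# minor, but it lies a perfect fifth above D (VI), so the chord functions as an applied dominant of VI.

V7/VI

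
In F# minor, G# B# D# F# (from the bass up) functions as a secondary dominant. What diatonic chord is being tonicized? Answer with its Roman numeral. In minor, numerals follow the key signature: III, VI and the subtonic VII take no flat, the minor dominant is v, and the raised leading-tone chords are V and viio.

V

The chord is a dominant seventh chord on G#.
A dominant resolves down a perfect fifth: G# → C#. In F# minor, C# is scale degree 5, i.e. V.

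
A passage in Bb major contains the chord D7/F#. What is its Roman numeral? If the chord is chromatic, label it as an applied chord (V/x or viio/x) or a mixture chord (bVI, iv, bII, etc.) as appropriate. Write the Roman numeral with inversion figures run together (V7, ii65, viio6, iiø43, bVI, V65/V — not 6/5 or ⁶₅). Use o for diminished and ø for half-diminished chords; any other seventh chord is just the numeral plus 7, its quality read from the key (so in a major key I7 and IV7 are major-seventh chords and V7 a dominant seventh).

V65/vi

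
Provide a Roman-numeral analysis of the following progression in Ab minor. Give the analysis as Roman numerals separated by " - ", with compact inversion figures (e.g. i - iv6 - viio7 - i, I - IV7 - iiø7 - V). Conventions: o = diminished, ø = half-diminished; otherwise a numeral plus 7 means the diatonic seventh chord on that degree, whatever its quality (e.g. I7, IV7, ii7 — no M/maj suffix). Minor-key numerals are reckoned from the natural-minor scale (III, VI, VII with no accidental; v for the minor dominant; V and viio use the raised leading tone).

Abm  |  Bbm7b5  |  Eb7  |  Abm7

i - iiø7 - V7 - i7

Abm: root Ab is the tonic; minor triad there is i.
Bbm7b5: root Bb is the supertonic; half-diminished seventh chord there is iiø7.
Eb7: root Eb is the dominant; dominant seventh chord there is V7.
Abm7: root Ab is the tonic; minor seventh chord there is i7.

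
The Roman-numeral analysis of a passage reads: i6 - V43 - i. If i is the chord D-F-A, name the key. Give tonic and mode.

The anchor chord is a minor triad on D, labeled i.
If D is scale degree 1 and the mode makes that degree carry a minor triad, the tonic is D and the mode is minor.

D minor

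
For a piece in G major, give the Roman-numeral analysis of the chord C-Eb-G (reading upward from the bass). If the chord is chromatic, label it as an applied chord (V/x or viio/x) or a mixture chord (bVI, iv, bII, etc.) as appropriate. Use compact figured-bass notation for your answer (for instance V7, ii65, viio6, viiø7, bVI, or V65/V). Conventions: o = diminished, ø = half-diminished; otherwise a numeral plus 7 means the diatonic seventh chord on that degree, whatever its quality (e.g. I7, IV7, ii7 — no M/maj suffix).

iv

The pitches C-Eb-G form a minor triad rooted on C.
C is the fourth degree of G major. This is the minor subdominant, borrowed from the parallel minor.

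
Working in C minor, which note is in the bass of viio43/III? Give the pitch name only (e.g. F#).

The applied chord viio43/III is rooted on D: D-F-Ab-Cb.
The figure 43 means second inversion — the fifth is in the bass.

Ab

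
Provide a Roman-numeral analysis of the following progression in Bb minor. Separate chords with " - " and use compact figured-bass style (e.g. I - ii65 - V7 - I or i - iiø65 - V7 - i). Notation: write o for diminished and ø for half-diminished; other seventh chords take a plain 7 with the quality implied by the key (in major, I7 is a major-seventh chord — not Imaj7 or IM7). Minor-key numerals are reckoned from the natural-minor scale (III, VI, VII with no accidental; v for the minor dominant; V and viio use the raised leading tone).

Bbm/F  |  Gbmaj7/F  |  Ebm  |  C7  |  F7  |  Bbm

i64 - VI42 - iv - V7/V - V7 - i

Bbm/F: minor triad on Bb = scale degree 1 → i64.
Gbmaj7/F: root Gb is the submediant; major seventh chord there is VI42.
Ebm: minor triad on Eb = scale degree 4 → iv.
C7: a dominant seventh chord on C, the applied dominant of V → V7/V.
F7: dominant seventh chord on F = scale degree 5 → V7.
Bbm: minor triad on Bb = scale degree 1 → i.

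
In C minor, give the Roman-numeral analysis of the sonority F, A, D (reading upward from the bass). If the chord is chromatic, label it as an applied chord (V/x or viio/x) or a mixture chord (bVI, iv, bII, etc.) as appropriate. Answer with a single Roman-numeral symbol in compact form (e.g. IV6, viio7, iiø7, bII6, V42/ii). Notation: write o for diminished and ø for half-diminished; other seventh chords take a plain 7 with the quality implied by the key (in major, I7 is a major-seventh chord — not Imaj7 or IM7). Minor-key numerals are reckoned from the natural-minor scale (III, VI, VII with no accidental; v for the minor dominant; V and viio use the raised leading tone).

ii6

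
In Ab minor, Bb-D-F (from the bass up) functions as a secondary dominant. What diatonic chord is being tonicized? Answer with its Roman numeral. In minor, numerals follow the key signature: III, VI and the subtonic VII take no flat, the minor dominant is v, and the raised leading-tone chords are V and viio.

V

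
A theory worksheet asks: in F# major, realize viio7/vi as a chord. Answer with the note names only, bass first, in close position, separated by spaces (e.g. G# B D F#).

C## E# G# B

viio7/vi is a secondary leading-tone chord. The target vi is D# in F# major; the applied chord is rooted a semitone below, on C##.
Building a fully diminished seventh chord on C## gives C##-E#-G#-B.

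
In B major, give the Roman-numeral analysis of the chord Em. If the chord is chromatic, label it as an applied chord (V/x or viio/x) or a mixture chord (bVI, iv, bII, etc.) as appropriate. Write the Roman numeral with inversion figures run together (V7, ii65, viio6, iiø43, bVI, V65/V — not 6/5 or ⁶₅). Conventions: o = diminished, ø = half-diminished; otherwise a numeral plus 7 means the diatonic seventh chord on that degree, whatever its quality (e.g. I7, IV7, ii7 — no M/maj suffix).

The pitches E-G-B form a minor triad rooted on E.
E is the fourth degree of B major. This is the minor subdominant, borrowed from the parallel minor.

iv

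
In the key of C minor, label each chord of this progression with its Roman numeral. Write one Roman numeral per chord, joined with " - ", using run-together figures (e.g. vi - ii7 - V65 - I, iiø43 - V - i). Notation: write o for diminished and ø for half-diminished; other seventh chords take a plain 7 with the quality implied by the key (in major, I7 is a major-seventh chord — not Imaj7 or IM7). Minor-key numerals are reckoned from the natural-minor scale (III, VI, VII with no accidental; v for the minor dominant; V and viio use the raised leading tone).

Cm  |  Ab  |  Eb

i - VI - III

Cm: minor triad on C = scale degree 1 → i.
Ab: major triad on Ab = scale degree 6 → VI.
Eb has root Eb, degree 3 in C minor, so III.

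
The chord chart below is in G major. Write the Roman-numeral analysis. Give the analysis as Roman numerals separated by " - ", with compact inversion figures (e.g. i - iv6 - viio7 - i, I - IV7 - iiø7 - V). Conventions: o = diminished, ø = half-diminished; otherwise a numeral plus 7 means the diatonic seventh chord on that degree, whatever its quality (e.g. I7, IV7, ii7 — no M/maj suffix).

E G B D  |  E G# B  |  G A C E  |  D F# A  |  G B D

vi7 - V/ii - ii42 - V - I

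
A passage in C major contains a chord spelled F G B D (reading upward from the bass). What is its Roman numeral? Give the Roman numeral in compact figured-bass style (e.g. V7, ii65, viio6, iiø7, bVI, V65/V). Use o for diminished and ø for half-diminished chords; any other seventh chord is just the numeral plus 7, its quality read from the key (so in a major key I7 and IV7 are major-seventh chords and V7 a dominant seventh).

Stacked in thirds the chord is G-B-D-F: a dominant seventh chord on G.
G is scale degree 5 in C major, and a dominant seventh chord on that degree is written V7.
With F in the bass the chord is in third inversion, so the figured bass is 42.

V42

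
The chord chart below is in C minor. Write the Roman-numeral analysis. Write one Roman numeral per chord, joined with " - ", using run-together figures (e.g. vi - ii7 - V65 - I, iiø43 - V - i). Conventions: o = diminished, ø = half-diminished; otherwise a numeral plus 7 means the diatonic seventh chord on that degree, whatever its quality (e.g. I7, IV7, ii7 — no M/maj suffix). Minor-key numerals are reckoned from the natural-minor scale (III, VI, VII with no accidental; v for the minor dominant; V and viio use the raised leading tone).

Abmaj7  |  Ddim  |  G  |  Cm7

VI7 - iio - V - i7

Abmaj7: major seventh chord on Ab = scale degree 6 → VI7.
Ddim: diminished triad on D = scale degree 2 → iio.
G: root G is the dominant; major triad there is V.
Cm7: minor seventh chord on C = scale degree 1 → i7.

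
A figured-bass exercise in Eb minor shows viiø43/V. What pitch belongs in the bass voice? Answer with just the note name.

Eb

The applied chord viiø43/V is rooted on A: A-C-Eb-G.
The figure 43 means second inversion — the fifth is in the bass.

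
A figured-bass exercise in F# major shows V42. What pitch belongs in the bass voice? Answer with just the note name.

B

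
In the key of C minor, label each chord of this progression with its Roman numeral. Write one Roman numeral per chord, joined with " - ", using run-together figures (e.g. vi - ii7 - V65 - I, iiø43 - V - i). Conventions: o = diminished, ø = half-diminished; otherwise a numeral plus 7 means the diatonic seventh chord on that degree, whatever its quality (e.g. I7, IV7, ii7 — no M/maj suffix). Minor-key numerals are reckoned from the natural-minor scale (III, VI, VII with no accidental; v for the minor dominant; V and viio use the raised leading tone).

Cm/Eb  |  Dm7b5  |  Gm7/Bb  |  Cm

i6 - iiø7 - v65 - i

Cm/Eb: root C is the tonic; minor triad there is i6.
Dm7b5 has root D, degree 2 in C minor, so iiø7.
Gm7/Bb: root G is the dominant; minor seventh chord there is v65.
Cm: minor triad on C = scale degree 1 → i.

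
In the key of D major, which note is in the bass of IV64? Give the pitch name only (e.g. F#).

IV in D major has root G; the chord is G-B-D.
The figure 64 means second inversion — the fifth is in the bass.

D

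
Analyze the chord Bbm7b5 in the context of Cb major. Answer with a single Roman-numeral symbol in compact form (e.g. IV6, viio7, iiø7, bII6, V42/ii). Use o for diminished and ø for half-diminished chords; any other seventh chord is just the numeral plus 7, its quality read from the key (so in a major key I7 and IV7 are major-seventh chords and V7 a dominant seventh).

Stacked in thirds the chord is Bb-Db-Fb-Ab: a half-diminished seventh chord on Bb.
Bb is scale degree 7 in Cb major, and a half-diminished seventh chord on that degree is written viiø7.

viiø7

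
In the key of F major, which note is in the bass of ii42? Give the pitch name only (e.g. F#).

ii in F major has root G; the chord is G-Bb-D-F.
The figure 42 means third inversion — the seventh is in the bass.

F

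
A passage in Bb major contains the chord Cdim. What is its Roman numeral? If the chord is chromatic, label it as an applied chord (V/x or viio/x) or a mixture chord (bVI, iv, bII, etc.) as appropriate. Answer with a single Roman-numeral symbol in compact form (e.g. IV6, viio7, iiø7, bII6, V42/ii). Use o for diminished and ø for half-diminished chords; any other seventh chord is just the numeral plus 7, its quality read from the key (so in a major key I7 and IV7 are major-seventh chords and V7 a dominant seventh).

Stacked in thirds the chord is C-Eb-Gb: a diminished triad on C.
C is the second degree of Bb major. This is the diminished supertonic triad, borrowed from the parallel minor.

iio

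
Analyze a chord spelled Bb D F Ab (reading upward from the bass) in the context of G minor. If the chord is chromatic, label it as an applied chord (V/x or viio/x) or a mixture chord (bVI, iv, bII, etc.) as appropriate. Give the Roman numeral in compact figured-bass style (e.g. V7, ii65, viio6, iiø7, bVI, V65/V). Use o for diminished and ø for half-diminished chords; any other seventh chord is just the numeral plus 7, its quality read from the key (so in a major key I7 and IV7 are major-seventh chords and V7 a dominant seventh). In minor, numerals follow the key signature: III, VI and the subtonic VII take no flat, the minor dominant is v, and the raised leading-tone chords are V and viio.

Stacked in thirds the chord is Bb-D-F-Ab: a dominant seventh chord on Bb.
Bb is not a diatonic chord root with this quality in G minor, but it lies a perfect fifth above Eb (VI), so the chord functions as an applied dominant of VI.

V7/VI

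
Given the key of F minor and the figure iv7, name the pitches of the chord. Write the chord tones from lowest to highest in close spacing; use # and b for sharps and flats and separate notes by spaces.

Bb Db F Ab

In F minor, the subdominant is Bb, and the diatonic chord built there is a minor seventh chord.
Stacking thirds from Bb gives Bb-Db-F-Ab.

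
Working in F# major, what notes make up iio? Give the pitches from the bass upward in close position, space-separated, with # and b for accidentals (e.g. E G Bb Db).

G# B D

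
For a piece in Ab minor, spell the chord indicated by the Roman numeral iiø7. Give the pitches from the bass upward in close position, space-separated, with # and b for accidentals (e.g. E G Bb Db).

Bb Db Fb Ab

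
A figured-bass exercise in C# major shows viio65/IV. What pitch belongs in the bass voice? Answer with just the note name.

The applied chord viio65/IV is rooted on E#: E#-G#-B-D.
The figure 65 means first inversion — the third is in the bass.

G#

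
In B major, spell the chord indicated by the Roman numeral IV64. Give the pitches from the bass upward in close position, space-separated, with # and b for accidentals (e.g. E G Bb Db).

B E G#

The numeral's case and figure indicate a major triad. In B major its root, the fourth degree, is E.
That chord is spelled E-G#-B.
With the 64 figure the chord is in second inversion; from the bass B upward in close position it reads B-E-G#.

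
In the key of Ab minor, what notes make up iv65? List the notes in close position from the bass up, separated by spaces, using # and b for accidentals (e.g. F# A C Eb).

The numeral's case and figure indicate a minor seventh chord. In Ab minor its root, the subdominant, is Db.
That chord is spelled Db-Fb-Ab-Cb.
The figured bass 65 indicates first inversion, placing the third (Fb) in the bass: Fb-Ab-Cb-Db.

Fb Ab Cb Db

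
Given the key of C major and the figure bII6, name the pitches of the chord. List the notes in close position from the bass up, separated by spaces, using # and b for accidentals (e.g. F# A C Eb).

Scale degree 2 in C major is D; lowering it a half step gives Db. bII6 is the Neapolitan sixth — a major triad on the lowered second degree, here in its customary first inversion.
So the chord is Db-F-Ab, a major triad.
With the 6 figure the chord is in first inversion; from the bass F upward in close position it reads F-Ab-Db.

F Ab Db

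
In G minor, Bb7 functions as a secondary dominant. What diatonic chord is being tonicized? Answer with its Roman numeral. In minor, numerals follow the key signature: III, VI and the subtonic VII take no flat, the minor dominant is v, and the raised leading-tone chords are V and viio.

VI

The chord is a dominant seventh chord on Bb.
A dominant resolves down a perfect fifth: Bb → Eb. In G minor, Eb is scale degree 6, i.e. VI.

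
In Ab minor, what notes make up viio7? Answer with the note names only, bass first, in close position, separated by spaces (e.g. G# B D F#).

In Ab minor, the leading-tone chord is built on the raised seventh degree, G.
Stacking thirds from G gives G-Bb-Db-Fb.

G Bb Db Fb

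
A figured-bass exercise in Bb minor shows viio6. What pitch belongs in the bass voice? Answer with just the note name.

C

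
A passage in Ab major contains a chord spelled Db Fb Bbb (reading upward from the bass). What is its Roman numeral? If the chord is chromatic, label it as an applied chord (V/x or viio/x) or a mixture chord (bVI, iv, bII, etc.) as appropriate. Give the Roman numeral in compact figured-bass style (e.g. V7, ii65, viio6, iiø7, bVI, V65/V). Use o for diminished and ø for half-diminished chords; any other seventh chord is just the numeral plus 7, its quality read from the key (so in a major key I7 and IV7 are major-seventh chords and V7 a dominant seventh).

bII6

The pitches Bbb-Db-Fb form a major triad rooted on Bbb.
Bbb is the lowered second degree of Ab major (diatonic 2 would be Bb). This is the Neapolitan sixth — a major triad on the lowered second degree, here in its customary first inversion.
With Db in the bass the chord is in first inversion, so the figured bass is 6.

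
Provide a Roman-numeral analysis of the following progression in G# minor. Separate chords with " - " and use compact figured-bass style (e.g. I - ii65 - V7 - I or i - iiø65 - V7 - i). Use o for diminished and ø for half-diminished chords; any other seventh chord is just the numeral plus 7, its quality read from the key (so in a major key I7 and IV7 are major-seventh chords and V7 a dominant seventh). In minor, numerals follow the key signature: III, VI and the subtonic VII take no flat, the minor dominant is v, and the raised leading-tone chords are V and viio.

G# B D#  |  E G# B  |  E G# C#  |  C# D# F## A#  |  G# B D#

i - VI - iv6 - V42 - i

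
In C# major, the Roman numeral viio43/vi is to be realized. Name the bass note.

D#

The applied chord viio43/vi is rooted on G##: G##-B#-D#-F#.
The figure 43 means second inversion — the fifth is in the bass.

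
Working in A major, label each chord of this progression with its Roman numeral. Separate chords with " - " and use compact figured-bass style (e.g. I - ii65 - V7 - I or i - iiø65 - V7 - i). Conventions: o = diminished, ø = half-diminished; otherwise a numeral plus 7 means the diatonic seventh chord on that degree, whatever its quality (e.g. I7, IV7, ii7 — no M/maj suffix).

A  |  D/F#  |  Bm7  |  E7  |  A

I - IV6 - ii7 - V7 - I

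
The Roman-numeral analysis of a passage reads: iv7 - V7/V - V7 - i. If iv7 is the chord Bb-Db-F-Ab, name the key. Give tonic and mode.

F minor

The chord Bbm7 is a minor seventh chord rooted on Bb; its label is iv7.
If Bb is scale degree 4 and the mode makes that degree carry a minor seventh chord, the tonic is F and the mode is minor.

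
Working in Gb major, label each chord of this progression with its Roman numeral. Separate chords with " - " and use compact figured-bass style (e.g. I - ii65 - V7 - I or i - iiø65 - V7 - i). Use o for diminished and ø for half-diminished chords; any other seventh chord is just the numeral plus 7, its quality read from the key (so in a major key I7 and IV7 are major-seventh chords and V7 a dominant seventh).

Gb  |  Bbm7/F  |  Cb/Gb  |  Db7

Gb: root Gb is the tonic; major triad there is I.
Bbm7/F: minor seventh chord on Bb = scale degree 3 → iii43.
Cb/Gb: root Cb is the subdominant; major triad there is IV64.
Db7: root Db is the dominant; dominant seventh chord there is V7.

I - iii43 - IV64 - V7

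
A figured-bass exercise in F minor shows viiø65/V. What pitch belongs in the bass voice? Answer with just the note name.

The applied chord viiø65/V is rooted on B: B-D-F-A.
The figure 65 means first inversion — the third is in the bass.

D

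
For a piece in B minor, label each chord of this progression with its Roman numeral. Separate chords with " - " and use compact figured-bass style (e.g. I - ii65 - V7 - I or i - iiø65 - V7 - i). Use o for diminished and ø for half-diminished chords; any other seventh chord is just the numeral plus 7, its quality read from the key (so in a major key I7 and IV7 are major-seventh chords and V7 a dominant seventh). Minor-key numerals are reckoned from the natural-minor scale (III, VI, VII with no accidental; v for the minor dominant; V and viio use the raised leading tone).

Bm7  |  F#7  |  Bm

i7 - V7 - i

Bm7: minor seventh chord on B = scale degree 1 → i7.
F#7 has root F#, degree 5 in B minor, so V7.
Bm: minor triad on B = scale degree 1 → i.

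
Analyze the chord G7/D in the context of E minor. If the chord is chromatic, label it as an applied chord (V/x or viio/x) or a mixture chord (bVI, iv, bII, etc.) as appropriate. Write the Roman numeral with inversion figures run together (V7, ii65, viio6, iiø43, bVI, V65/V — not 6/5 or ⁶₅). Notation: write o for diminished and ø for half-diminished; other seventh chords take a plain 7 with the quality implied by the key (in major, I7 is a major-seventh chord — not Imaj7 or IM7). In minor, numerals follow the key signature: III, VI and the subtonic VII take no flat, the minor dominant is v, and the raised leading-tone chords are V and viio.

The pitches G-B-D-F form a dominant seventh chord rooted on G.
G is not a diatonic chord root with this quality in E minor, but it lies a perfect fifth above C (VI), so the chord functions as an applied dominant of VI.
With D in the bass the chord is in second inversion, so the figured bass is 43.

V43/VI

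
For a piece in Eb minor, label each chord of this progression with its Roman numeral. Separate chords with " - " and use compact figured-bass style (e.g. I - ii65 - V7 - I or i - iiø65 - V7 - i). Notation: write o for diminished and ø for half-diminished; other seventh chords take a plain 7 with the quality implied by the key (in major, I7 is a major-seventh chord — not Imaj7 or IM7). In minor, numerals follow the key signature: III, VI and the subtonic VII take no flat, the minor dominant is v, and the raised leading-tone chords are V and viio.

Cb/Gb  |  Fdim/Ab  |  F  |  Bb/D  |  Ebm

Cb/Gb has root Cb, degree 6 in Eb minor, so VI64.
Fdim/Ab has root F, degree 2 in Eb minor, so iio6.
F: chromatic; F is V of V, so V/V.
Bb/D has root Bb, degree 5 in Eb minor, so V6.
Ebm: minor triad on Eb = scale degree 1 → i.

VI64 - iio6 - V/V - V6 - i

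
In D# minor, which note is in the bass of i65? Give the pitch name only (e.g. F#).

i in D# minor has root D#; the chord is D#-F#-A#-C#.
The figure 65 means first inversion — the third is in the bass.

F#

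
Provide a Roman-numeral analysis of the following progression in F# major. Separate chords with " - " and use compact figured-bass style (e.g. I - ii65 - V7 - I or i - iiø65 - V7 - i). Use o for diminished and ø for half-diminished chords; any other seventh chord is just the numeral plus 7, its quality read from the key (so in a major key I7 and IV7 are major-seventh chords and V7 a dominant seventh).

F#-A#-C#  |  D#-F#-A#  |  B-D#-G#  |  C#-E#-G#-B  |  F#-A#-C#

F#-A#-C# has root F#, degree 1 in F# major, so I.
D#-F#-A#: minor triad on D# = scale degree 6 → vi.
B-D#-G# has root G#, degree 2 in F# major, so ii6.
C#-E#-G#-B: dominant seventh chord on C# = scale degree 5 → V7.
F#-A#-C# has root F#, degree 1 in F# major, so I.

I - vi - ii6 - V7 - I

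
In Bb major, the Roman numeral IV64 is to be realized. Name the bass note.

Bb

IV in Bb major has root Eb; the chord is Eb-G-Bb.
The figure 64 means second inversion — the fifth is in the bass.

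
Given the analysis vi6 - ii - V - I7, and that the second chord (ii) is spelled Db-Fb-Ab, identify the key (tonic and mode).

Cb major

The anchor chord is a minor triad on Db, labeled ii.
Counting down one scale step from Db places the tonic on Cb; a minor triad on degree 2 is diatonic only in major.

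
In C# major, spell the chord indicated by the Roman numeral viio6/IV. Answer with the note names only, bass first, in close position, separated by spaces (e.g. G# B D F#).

G# B E#

The slash marks an applied leading-tone chord: viio of IV. In C# major, IV is F#, so the leading tone to it is E#, a half step below.
Building a diminished triad on E# gives E#-G#-B.
With the 6 figure the chord is in first inversion; from the bass G# upward in close position it reads G#-B-E#.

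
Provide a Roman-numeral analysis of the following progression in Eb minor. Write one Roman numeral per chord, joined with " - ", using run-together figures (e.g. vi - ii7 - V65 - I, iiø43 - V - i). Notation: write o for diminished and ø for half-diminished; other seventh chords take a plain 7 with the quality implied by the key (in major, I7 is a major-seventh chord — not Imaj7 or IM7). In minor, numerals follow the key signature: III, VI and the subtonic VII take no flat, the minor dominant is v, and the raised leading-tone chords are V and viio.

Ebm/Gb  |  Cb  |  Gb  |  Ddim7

Ebm/Gb: minor triad on Eb = scale degree 1 → i6.
Cb: root Cb is the submediant; major triad there is VI.
Gb: major triad on Gb = scale degree 3 → III.
Ddim7 has root D, degree 7 in Eb minor, so viio7.

i6 - VI - III - viio7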